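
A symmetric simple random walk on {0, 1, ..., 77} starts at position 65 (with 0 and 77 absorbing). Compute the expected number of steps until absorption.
E[τ | X_0 = 65] = 780

Let v_k = E[τ | X_0 = k]. Boundary: v_0 = v_77 = 0. Recurrence: v_k = 1 + (v_{k-1} + v_{k+1})/2 for 1 ≤ k ≤ 76. The particular solution to v_k − (v_{k-1} + v_{k+1})/2 = 1 is v_k = −k^2. Adding homogeneous solution A + B k and matching boundaries gives v_k = k (77 − k). Substituting k = 65: v_65 = 65 · 12 = 780.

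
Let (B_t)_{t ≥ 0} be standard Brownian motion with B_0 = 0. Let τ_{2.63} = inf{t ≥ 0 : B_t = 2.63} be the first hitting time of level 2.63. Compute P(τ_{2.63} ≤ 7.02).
P(τ_{2.63} ≤ 7.02) = 2(1 − Φ(2.63/√7.02)) = 2(1 − Φ(0.9926)) ≈ 0.3209

By the reflection principle for standard BM, P(τ_b ≤ t) = 2 · P(B_t ≥ b). Since B_t ~ N(0, t), P(B_t ≥ 2.63) = 1 − Φ(2.63/√t) = 1 − Φ(2.63/√7.02) = 1 − Φ(0.9926) ≈ 0.16045. Doubling: P(τ_{2.63} ≤ 7.02) ≈ 2 · 0.16045 = 0.32090 ≈ 0.3209.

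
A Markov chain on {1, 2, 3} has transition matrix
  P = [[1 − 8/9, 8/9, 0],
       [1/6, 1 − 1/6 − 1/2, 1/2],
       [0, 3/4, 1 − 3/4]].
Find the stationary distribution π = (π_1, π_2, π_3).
π = (9/89, 48/89, 32/89)

This is a birth-death chain on three states, which satisfies detailed balance: π_1 · P_{12} = π_2 · P_{21} and π_2 · P_{23} = π_3 · P_{32}.
From π_1 · 8/9 = π_2 · 1/6: π_2/π_1 = (8/9)/(1/6) = 16/3.
From π_2 · 1/2 = π_3 · 3/4: π_3/π_2 = (1/2)/(3/4) = 2/3.
Take π_1 proportional to 1; then unnormalized π = (1, 16/3, 32/9). Normalize by dividing by the sum 89/9:
  π = (9/89, 48/89, 32/89).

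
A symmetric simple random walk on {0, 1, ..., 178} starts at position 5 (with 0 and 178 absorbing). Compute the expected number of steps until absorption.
E[τ | X_0 = 5] = 865

Let v_k = E[τ | X_0 = k]. Boundary: v_0 = v_178 = 0. Recurrence: v_k = 1 + (v_{k-1} + v_{k+1})/2 for 1 ≤ k ≤ 177. The particular solution to v_k − (v_{k-1} + v_{k+1})/2 = 1 is v_k = −k^2. Adding homogeneous solution A + B k and matching boundaries gives v_k = k (178 − k). Substituting k = 5: v_5 = 5 · 173 = 865.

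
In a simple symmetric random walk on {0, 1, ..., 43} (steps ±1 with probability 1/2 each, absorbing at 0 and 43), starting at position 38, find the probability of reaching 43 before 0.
P(hit 43 before 0) = 38/43

Let u_k = P(hit 43 before 0 | start at k). Then u_0 = 0, u_43 = 1, and u_k = u_{k-1}/2 + u_{k+1}/2 for 1 ≤ k ≤ 42. This harmonic recurrence is solved by u_k = k/43, giving u_38 = 38/43.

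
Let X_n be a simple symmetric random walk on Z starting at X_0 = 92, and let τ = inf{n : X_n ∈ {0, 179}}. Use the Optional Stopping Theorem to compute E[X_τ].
E[X_τ] = 92

X_n is a martingale and τ is a bounded-mean stopping time (indeed τ is finite a.s. with bounded expectation since the walk is in a bounded region). By the OST, E[X_τ] = E[X_0] = 92. Equivalently: E[X_τ] = 179 · P(hit 179 first) + 0 · P(hit 0 first) = 179 · (92/179) = 92.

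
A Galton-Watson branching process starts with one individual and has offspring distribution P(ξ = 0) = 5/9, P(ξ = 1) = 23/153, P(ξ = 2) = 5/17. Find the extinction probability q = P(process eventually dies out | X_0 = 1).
q = 1

Mean offspring μ = 0·5/9 + 1·23/153 + 2·5/17 = 113/153 ≤ 1. For μ ≤ 1 with offspring not concentrated at 1, the Galton-Watson process goes extinct almost surely, so q = 1.
(Algebraic check: The pgf is f(s) = 5/9 + 23/153·s + 5/17·s². The extinction probability q is the smallest fixed point of f in [0, 1]. Setting s = f(s):
  5/17·s² + (23/153 − 1)·s + 5/9 = 0
  5/17·s² − (5/9 + 5/17)·s + 5/9 = 0
which factors as (s − 1)·(5/17·s − 5/9) = 0, giving roots s = 1 and s = (5/9)/(5/17) = 17/9. Since 17/9 ≥ 1, the smallest root in [0, 1] is s = 1.)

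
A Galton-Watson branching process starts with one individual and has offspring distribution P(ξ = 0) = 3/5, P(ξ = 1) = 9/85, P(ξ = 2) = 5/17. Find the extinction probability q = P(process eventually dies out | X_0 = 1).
q = 1

Mean offspring μ = 0·3/5 + 1·9/85 + 2·5/17 = 59/85 ≤ 1. For μ ≤ 1 with offspring not concentrated at 1, the Galton-Watson process goes extinct almost surely, so q = 1.
(Algebraic check: The pgf is f(s) = 3/5 + 9/85·s + 5/17·s². The extinction probability q is the smallest fixed point of f in [0, 1]. Setting s = f(s):
  5/17·s² + (9/85 − 1)·s + 3/5 = 0
  5/17·s² − (3/5 + 5/17)·s + 3/5 = 0
which factors as (s − 1)·(5/17·s − 3/5) = 0, giving roots s = 1 and s = (3/5)/(5/17) = 51/25. Since 51/25 ≥ 1, the smallest root in [0, 1] is s = 1.)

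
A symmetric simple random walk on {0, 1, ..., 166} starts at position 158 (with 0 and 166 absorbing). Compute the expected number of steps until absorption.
E[τ | X_0 = 158] = 1264

Let v_k = E[τ | X_0 = k]. Boundary: v_0 = v_166 = 0. Recurrence: v_k = 1 + (v_{k-1} + v_{k+1})/2 for 1 ≤ k ≤ 165. The particular solution to v_k − (v_{k-1} + v_{k+1})/2 = 1 is v_k = −k^2. Adding homogeneous solution A + B k and matching boundaries gives v_k = k (166 − k). Substituting k = 158: v_158 = 158 · 8 = 1264.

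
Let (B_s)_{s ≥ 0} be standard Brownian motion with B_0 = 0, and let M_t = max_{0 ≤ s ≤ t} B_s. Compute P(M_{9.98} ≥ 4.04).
P(M_{9.98} ≥ 4.04) = 2·P(B_{9.98} ≥ 4.04) = 2(1 − Φ(4.04/√9.98)) ≈ 0.2010

By the reflection principle for Brownian motion, P(M_t ≥ a) = 2 · P(B_t ≥ a) for a ≥ 0. Since B_t ~ N(0, t), P(B_t ≥ 4.04) = 1 − Φ(4.04/√t) = 1 − Φ(4.04/√9.98) = 1 − Φ(1.2788). So
  P(M_{9.98} ≥ 4.04) = 2(1 − Φ(1.2788)) ≈ 0.2010.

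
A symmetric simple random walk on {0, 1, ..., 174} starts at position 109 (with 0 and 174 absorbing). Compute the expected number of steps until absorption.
E[τ | X_0 = 109] = 7085

Let v_k = E[τ | X_0 = k]. Boundary: v_0 = v_174 = 0. Recurrence: v_k = 1 + (v_{k-1} + v_{k+1})/2 for 1 ≤ k ≤ 173. The particular solution to v_k − (v_{k-1} + v_{k+1})/2 = 1 is v_k = −k^2. Adding homogeneous solution A + B k and matching boundaries gives v_k = k (174 − k). Substituting k = 109: v_109 = 109 · 65 = 7085.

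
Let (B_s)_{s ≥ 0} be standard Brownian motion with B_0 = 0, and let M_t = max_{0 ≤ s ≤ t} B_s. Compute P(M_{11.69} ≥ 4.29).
P(M_{11.69} ≥ 4.29) = 2·P(B_{11.69} ≥ 4.29) = 2(1 − Φ(4.29/√11.69)) ≈ 0.2096

By the reflection principle for Brownian motion, P(M_t ≥ a) = 2 · P(B_t ≥ a) for a ≥ 0. Since B_t ~ N(0, t), P(B_t ≥ 4.29) = 1 − Φ(4.29/√t) = 1 − Φ(4.29/√11.69) = 1 − Φ(1.2547). So
  P(M_{11.69} ≥ 4.29) = 2(1 − Φ(1.2547)) ≈ 0.2096.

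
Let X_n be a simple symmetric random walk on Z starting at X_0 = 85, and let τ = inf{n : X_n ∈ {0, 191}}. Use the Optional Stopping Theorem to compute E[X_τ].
E[X_τ] = 85

X_n is a martingale and τ is a bounded-mean stopping time (indeed τ is finite a.s. with bounded expectation since the walk is in a bounded region). By the OST, E[X_τ] = E[X_0] = 85. Equivalently: E[X_τ] = 191 · P(hit 191 first) + 0 · P(hit 0 first) = 191 · (85/191) = 85.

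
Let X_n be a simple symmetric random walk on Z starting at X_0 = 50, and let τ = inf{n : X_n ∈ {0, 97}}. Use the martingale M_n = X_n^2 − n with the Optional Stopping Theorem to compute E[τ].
E[τ] = 2350

M_n = X_n^2 − n is a martingale (since E[X_{n+1}^2 | F_n] = X_n^2 + 1). By OST (τ has finite mean in a bounded region), E[M_τ] = E[M_0] = X_0^2 − 0 = 50^2 = 2500. Also E[M_τ] = E[X_τ^2] − E[τ]. The walk exits at 0 or 97, with P(hit 97 first) = 50/97, so E[X_τ^2] = 97^2 · 50/97 + 0 = 4850. Thus E[τ] = E[X_τ^2] − E[M_τ] = 4850 − 2500 = 2350 = 50(97 − 50) = 2350.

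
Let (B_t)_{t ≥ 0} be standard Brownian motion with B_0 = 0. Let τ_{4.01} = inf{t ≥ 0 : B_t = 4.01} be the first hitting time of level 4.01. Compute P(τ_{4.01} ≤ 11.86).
P(τ_{4.01} ≤ 11.86) = 2(1 − Φ(4.01/√11.86)) = 2(1 − Φ(1.1644)) ≈ 0.2443

By the reflection principle for standard BM, P(τ_b ≤ t) = 2 · P(B_t ≥ b). Since B_t ~ N(0, t), P(B_t ≥ 4.01) = 1 − Φ(4.01/√t) = 1 − Φ(4.01/√11.86) = 1 − Φ(1.1644) ≈ 0.12213. Doubling: P(τ_{4.01} ≤ 11.86) ≈ 2 · 0.12213 = 0.24426 ≈ 0.2443.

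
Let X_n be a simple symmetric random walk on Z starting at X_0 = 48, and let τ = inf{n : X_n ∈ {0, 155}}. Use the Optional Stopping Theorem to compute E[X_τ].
E[X_τ] = 48

X_n is a martingale and τ is a bounded-mean stopping time (indeed τ is finite a.s. with bounded expectation since the walk is in a bounded region). By the OST, E[X_τ] = E[X_0] = 48. Equivalently: E[X_τ] = 155 · P(hit 155 first) + 0 · P(hit 0 first) = 155 · (48/155) = 48.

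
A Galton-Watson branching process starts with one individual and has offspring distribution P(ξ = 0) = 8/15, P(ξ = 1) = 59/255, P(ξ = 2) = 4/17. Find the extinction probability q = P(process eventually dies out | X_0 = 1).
q = 1

Mean offspring μ = 0·8/15 + 1·59/255 + 2·4/17 = 179/255 ≤ 1. For μ ≤ 1 with offspring not concentrated at 1, the Galton-Watson process goes extinct almost surely, so q = 1.
(Algebraic check: The pgf is f(s) = 8/15 + 59/255·s + 4/17·s². The extinction probability q is the smallest fixed point of f in [0, 1]. Setting s = f(s):
  4/17·s² + (59/255 − 1)·s + 8/15 = 0
  4/17·s² − (8/15 + 4/17)·s + 8/15 = 0
which factors as (s − 1)·(4/17·s − 8/15) = 0, giving roots s = 1 and s = (8/15)/(4/17) = 34/15. Since 34/15 ≥ 1, the smallest root in [0, 1] is s = 1.)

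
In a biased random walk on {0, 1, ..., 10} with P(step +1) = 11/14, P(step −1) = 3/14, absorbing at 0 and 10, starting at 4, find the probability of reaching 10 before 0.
P(hit 10 before 0) = (1 − (3/11)^4) / (1 − (3/11)^10) = 230302930/231583621

Let u_k denote P(reach 10 before 0 | start at k). Boundary: u_0 = 0, u_10 = 1. Recurrence: u_k = 11/14·u_{k+1} + 3/14·u_{k-1} for 1 ≤ k ≤ 9. Try u_k = A + B·r^k with r = q/p = (3/14)/(11/14) = 3/11. Substitution satisfies the recurrence; boundary conditions give:
  u_k = (1 − r^k) / (1 − r^N) = (1 − (3/11)^4) / (1 − (3/11)^10) = 230302930/231583621.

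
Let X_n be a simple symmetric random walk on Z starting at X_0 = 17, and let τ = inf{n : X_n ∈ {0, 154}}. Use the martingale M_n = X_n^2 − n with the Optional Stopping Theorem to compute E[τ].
E[τ] = 2329

M_n = X_n^2 − n is a martingale (since E[X_{n+1}^2 | F_n] = X_n^2 + 1). By OST (τ has finite mean in a bounded region), E[M_τ] = E[M_0] = X_0^2 − 0 = 17^2 = 289. Also E[M_τ] = E[X_τ^2] − E[τ]. The walk exits at 0 or 154, with P(hit 154 first) = 17/154, so E[X_τ^2] = 154^2 · 17/154 + 0 = 2618. Thus E[τ] = E[X_τ^2] − E[M_τ] = 2618 − 289 = 2329 = 17(154 − 17) = 2329.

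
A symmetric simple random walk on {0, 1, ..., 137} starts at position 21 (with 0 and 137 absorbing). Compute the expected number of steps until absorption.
E[τ | X_0 = 21] = 2436

Let v_k = E[τ | X_0 = k]. Boundary: v_0 = v_137 = 0. Recurrence: v_k = 1 + (v_{k-1} + v_{k+1})/2 for 1 ≤ k ≤ 136. The particular solution to v_k − (v_{k-1} + v_{k+1})/2 = 1 is v_k = −k^2. Adding homogeneous solution A + B k and matching boundaries gives v_k = k (137 − k). Substituting k = 21: v_21 = 21 · 116 = 2436.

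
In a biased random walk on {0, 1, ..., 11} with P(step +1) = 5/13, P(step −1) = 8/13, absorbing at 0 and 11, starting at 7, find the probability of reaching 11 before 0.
P(hit 11 before 0) = (1 − (8/5)^7) / (1 − (8/5)^11) = 420630625/2847035489

Let u_k denote P(reach 11 before 0 | start at k). Boundary: u_0 = 0, u_11 = 1. Recurrence: u_k = 5/13·u_{k+1} + 8/13·u_{k-1} for 1 ≤ k ≤ 10. Try u_k = A + B·r^k with r = q/p = (8/13)/(5/13) = 8/5. Substitution satisfies the recurrence; boundary conditions give:
  u_k = (1 − r^k) / (1 − r^N) = (1 − (8/5)^7) / (1 − (8/5)^11) = 420630625/2847035489.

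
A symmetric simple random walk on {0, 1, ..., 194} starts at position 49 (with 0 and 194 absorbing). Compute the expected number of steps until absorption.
E[τ | X_0 = 49] = 7105

Let v_k = E[τ | X_0 = k]. Boundary: v_0 = v_194 = 0. Recurrence: v_k = 1 + (v_{k-1} + v_{k+1})/2 for 1 ≤ k ≤ 193. The particular solution to v_k − (v_{k-1} + v_{k+1})/2 = 1 is v_k = −k^2. Adding homogeneous solution A + B k and matching boundaries gives v_k = k (194 − k). Substituting k = 49: v_49 = 49 · 145 = 7105.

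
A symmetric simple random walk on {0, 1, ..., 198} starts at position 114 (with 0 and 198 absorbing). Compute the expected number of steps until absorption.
E[τ | X_0 = 114] = 9576

Let v_k = E[τ | X_0 = k]. Boundary: v_0 = v_198 = 0. Recurrence: v_k = 1 + (v_{k-1} + v_{k+1})/2 for 1 ≤ k ≤ 197. The particular solution to v_k − (v_{k-1} + v_{k+1})/2 = 1 is v_k = −k^2. Adding homogeneous solution A + B k and matching boundaries gives v_k = k (198 − k). Substituting k = 114: v_114 = 114 · 84 = 9576.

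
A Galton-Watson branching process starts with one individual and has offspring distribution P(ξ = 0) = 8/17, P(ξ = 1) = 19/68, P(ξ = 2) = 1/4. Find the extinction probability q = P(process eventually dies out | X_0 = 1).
q = 1

Mean offspring μ = 0·8/17 + 1·19/68 + 2·1/4 = 53/68 ≤ 1. For μ ≤ 1 with offspring not concentrated at 1, the Galton-Watson process goes extinct almost surely, so q = 1.
(Algebraic check: The pgf is f(s) = 8/17 + 19/68·s + 1/4·s². The extinction probability q is the smallest fixed point of f in [0, 1]. Setting s = f(s):
  1/4·s² + (19/68 − 1)·s + 8/17 = 0
  1/4·s² − (8/17 + 1/4)·s + 8/17 = 0
which factors as (s − 1)·(1/4·s − 8/17) = 0, giving roots s = 1 and s = (8/17)/(1/4) = 32/17. Since 32/17 ≥ 1, the smallest root in [0, 1] is s = 1.)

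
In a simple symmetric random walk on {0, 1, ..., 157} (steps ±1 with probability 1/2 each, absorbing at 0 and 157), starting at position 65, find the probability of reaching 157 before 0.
P(hit 157 before 0) = 65/157

Let u_k = P(hit 157 before 0 | start at k). Then u_0 = 0, u_157 = 1, and u_k = u_{k-1}/2 + u_{k+1}/2 for 1 ≤ k ≤ 156. This harmonic recurrence is solved by u_k = k/157, giving u_65 = 65/157.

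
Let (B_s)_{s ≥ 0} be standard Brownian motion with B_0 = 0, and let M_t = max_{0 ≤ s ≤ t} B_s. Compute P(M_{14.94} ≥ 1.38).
P(M_{14.94} ≥ 1.38) = 2·P(B_{14.94} ≥ 1.38) = 2(1 − Φ(1.38/√14.94)) ≈ 0.7211

By the reflection principle for Brownian motion, P(M_t ≥ a) = 2 · P(B_t ≥ a) for a ≥ 0. Since B_t ~ N(0, t), P(B_t ≥ 1.38) = 1 − Φ(1.38/√t) = 1 − Φ(1.38/√14.94) = 1 − Φ(0.3570). So
  P(M_{14.94} ≥ 1.38) = 2(1 − Φ(0.3570)) ≈ 0.7211.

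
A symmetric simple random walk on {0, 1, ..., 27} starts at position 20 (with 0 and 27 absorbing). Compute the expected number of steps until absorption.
E[τ | X_0 = 20] = 140

Let v_k = E[τ | X_0 = k]. Boundary: v_0 = v_27 = 0. Recurrence: v_k = 1 + (v_{k-1} + v_{k+1})/2 for 1 ≤ k ≤ 26. The particular solution to v_k − (v_{k-1} + v_{k+1})/2 = 1 is v_k = −k^2. Adding homogeneous solution A + B k and matching boundaries gives v_k = k (27 − k). Substituting k = 20: v_20 = 20 · 7 = 140.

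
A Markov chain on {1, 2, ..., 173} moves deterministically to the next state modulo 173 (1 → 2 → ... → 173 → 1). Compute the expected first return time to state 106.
E[T_106 | X_0 = 106] = 173

The chain cycles deterministically, so starting at state 106 it returns in exactly 173 steps. Equivalently, the stationary distribution is uniform π_j = 1/173 for every state j, so by Kac's formula E[T_106] = 1/π_106 = 173.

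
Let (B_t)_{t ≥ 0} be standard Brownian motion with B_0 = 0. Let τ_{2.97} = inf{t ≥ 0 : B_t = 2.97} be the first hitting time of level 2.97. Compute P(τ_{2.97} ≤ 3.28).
P(τ_{2.97} ≤ 3.28) = 2(1 − Φ(2.97/√3.28)) = 2(1 − Φ(1.6399)) ≈ 0.1010

By the reflection principle for standard BM, P(τ_b ≤ t) = 2 · P(B_t ≥ b). Since B_t ~ N(0, t), P(B_t ≥ 2.97) = 1 − Φ(2.97/√t) = 1 − Φ(2.97/√3.28) = 1 − Φ(1.6399) ≈ 0.05051. Doubling: P(τ_{2.97} ≤ 3.28) ≈ 2 · 0.05051 = 0.10102 ≈ 0.1010.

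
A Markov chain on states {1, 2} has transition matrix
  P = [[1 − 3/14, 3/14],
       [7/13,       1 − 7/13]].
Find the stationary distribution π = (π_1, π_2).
π_1 = 98/137, π_2 = 39/137

Solve πP = π with π_1 + π_2 = 1. From πP = π: π_1 · (1 − 3/14) + π_2 · 7/13 = π_1 ⇒ π_2 · 7/13 = π_1 · 3/14 ⇒ π_2/π_1 = (3/14)/(7/13) = 39/98. Together with π_1 + π_2 = 1:
  π_1 = (7/13)/(3/14 + 7/13) = (7/13)/(137/182) = 98/137,
  π_2 = (3/14)/(3/14 + 7/13) = (3/14)/(137/182) = 39/137.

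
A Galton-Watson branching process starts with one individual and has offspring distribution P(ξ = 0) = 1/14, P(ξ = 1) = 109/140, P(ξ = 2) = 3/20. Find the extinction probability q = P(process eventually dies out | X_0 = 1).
q = 10/21

The pgf is f(s) = 1/14 + 109/140·s + 3/20·s². The extinction probability q is the smallest fixed point of f in [0, 1]. Setting s = f(s):
  3/20·s² + (109/140 − 1)·s + 1/14 = 0
  3/20·s² − (1/14 + 3/20)·s + 1/14 = 0
which factors as (s − 1)·(3/20·s − 1/14) = 0, giving roots s = 1 and s = (1/14)/(3/20) = 10/21.
Mean offspring μ = 109/140 + 2·3/20 = 151/140 > 1 (supercritical), so q < 1. The extinction probability is the smaller root: q = (1/14)/(3/20) = 10/21.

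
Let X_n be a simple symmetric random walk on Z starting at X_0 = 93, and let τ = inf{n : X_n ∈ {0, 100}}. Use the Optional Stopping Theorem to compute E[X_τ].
E[X_τ] = 93

X_n is a martingale and τ is a bounded-mean stopping time (indeed τ is finite a.s. with bounded expectation since the walk is in a bounded region). By the OST, E[X_τ] = E[X_0] = 93. Equivalently: E[X_τ] = 100 · P(hit 100 first) + 0 · P(hit 0 first) = 100 · (93/100) = 93.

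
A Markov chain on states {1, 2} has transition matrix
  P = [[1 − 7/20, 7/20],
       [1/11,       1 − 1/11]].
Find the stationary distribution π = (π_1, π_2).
π_1 = 20/97, π_2 = 77/97

Solve πP = π with π_1 + π_2 = 1. From πP = π: π_1 · (1 − 7/20) + π_2 · 1/11 = π_1 ⇒ π_2 · 1/11 = π_1 · 7/20 ⇒ π_2/π_1 = (7/20)/(1/11) = 77/20. Together with π_1 + π_2 = 1:
  π_1 = (1/11)/(7/20 + 1/11) = (1/11)/(97/220) = 20/97,
  π_2 = (7/20)/(7/20 + 1/11) = (7/20)/(97/220) = 77/97.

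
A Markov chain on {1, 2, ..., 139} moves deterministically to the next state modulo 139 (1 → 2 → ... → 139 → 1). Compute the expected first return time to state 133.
E[T_133 | X_0 = 133] = 139

The chain cycles deterministically, so starting at state 133 it returns in exactly 139 steps. Equivalently, the stationary distribution is uniform π_j = 1/139 for every state j, so by Kac's formula E[T_133] = 1/π_133 = 139.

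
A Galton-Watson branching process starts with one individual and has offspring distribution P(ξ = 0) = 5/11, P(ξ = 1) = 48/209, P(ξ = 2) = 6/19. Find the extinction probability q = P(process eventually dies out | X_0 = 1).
q = 1

Mean offspring μ = 0·5/11 + 1·48/209 + 2·6/19 = 180/209 ≤ 1. For μ ≤ 1 with offspring not concentrated at 1, the Galton-Watson process goes extinct almost surely, so q = 1.
(Algebraic check: The pgf is f(s) = 5/11 + 48/209·s + 6/19·s². The extinction probability q is the smallest fixed point of f in [0, 1]. Setting s = f(s):
  6/19·s² + (48/209 − 1)·s + 5/11 = 0
  6/19·s² − (5/11 + 6/19)·s + 5/11 = 0
which factors as (s − 1)·(6/19·s − 5/11) = 0, giving roots s = 1 and s = (5/11)/(6/19) = 95/66. Since 95/66 ≥ 1, the smallest root in [0, 1] is s = 1.)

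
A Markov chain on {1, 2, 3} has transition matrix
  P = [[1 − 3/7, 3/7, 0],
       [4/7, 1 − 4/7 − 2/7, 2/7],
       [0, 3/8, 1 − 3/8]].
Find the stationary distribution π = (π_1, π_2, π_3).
π = (28/65, 21/65, 16/65)

This is a birth-death chain on three states, which satisfies detailed balance: π_1 · P_{12} = π_2 · P_{21} and π_2 · P_{23} = π_3 · P_{32}.
From π_1 · 3/7 = π_2 · 4/7: π_2/π_1 = (3/7)/(4/7) = 3/4.
From π_2 · 2/7 = π_3 · 3/8: π_3/π_2 = (2/7)/(3/8) = 16/21.
Take π_1 proportional to 1; then unnormalized π = (1, 3/4, 4/7). Normalize by dividing by the sum 65/28:
  π = (28/65, 21/65, 16/65).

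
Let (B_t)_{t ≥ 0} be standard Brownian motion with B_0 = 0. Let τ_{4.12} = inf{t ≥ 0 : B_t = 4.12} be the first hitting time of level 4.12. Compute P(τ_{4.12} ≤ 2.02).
P(τ_{4.12} ≤ 2.02) = 2(1 − Φ(4.12/√2.02)) = 2(1 − Φ(2.8988)) ≈ 0.0037

By the reflection principle for standard BM, P(τ_b ≤ t) = 2 · P(B_t ≥ b). Since B_t ~ N(0, t), P(B_t ≥ 4.12) = 1 − Φ(4.12/√t) = 1 − Φ(4.12/√2.02) = 1 − Φ(2.8988) ≈ 0.00187. Doubling: P(τ_{4.12} ≤ 2.02) ≈ 2 · 0.00187 = 0.00374 ≈ 0.0037.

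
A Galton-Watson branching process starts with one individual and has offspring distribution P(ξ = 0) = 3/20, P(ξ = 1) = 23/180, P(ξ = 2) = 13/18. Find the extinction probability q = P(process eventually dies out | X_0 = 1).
q = 27/130

The pgf is f(s) = 3/20 + 23/180·s + 13/18·s². The extinction probability q is the smallest fixed point of f in [0, 1]. Setting s = f(s):
  13/18·s² + (23/180 − 1)·s + 3/20 = 0
  13/18·s² − (3/20 + 13/18)·s + 3/20 = 0
which factors as (s − 1)·(13/18·s − 3/20) = 0, giving roots s = 1 and s = (3/20)/(13/18) = 27/130.
Mean offspring μ = 23/180 + 2·13/18 = 283/180 > 1 (supercritical), so q < 1. The extinction probability is the smaller root: q = (3/20)/(13/18) = 27/130.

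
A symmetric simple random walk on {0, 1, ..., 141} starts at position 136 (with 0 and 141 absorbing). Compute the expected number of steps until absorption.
E[τ | X_0 = 136] = 680

Let v_k = E[τ | X_0 = k]. Boundary: v_0 = v_141 = 0. Recurrence: v_k = 1 + (v_{k-1} + v_{k+1})/2 for 1 ≤ k ≤ 140. The particular solution to v_k − (v_{k-1} + v_{k+1})/2 = 1 is v_k = −k^2. Adding homogeneous solution A + B k and matching boundaries gives v_k = k (141 − k). Substituting k = 136: v_136 = 136 · 5 = 680.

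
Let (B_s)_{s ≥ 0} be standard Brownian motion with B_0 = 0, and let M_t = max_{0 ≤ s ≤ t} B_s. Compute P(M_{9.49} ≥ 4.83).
P(M_{9.49} ≥ 4.83) = 2·P(B_{9.49} ≥ 4.83) = 2(1 − Φ(4.83/√9.49)) ≈ 0.1169

By the reflection principle for Brownian motion, P(M_t ≥ a) = 2 · P(B_t ≥ a) for a ≥ 0. Since B_t ~ N(0, t), P(B_t ≥ 4.83) = 1 − Φ(4.83/√t) = 1 − Φ(4.83/√9.49) = 1 − Φ(1.5679). So
  P(M_{9.49} ≥ 4.83) = 2(1 − Φ(1.5679)) ≈ 0.1169.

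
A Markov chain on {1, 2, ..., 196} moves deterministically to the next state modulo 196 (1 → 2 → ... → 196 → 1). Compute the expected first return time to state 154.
E[T_154 | X_0 = 154] = 196

The chain cycles deterministically, so starting at state 154 it returns in exactly 196 steps. Equivalently, the stationary distribution is uniform π_j = 1/196 for every state j, so by Kac's formula E[T_154] = 1/π_154 = 196.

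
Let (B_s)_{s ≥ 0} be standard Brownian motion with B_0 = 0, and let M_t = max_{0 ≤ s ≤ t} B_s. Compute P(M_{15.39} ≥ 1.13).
P(M_{15.39} ≥ 1.13) = 2·P(B_{15.39} ≥ 1.13) = 2(1 − Φ(1.13/√15.39)) ≈ 0.7733

By the reflection principle for Brownian motion, P(M_t ≥ a) = 2 · P(B_t ≥ a) for a ≥ 0. Since B_t ~ N(0, t), P(B_t ≥ 1.13) = 1 − Φ(1.13/√t) = 1 − Φ(1.13/√15.39) = 1 − Φ(0.2880). So
  P(M_{15.39} ≥ 1.13) = 2(1 − Φ(0.2880)) ≈ 0.7733.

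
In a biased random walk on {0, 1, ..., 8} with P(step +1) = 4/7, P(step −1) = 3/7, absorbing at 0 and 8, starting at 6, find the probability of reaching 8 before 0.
P(hit 8 before 0) = (1 − (3/4)^6) / (1 − (3/4)^8) = 7696/8425

Let u_k denote P(reach 8 before 0 | start at k). Boundary: u_0 = 0, u_8 = 1. Recurrence: u_k = 4/7·u_{k+1} + 3/7·u_{k-1} for 1 ≤ k ≤ 7. Try u_k = A + B·r^k with r = q/p = (3/7)/(4/7) = 3/4. Substitution satisfies the recurrence; boundary conditions give:
  u_k = (1 − r^k) / (1 − r^N) = (1 − (3/4)^6) / (1 − (3/4)^8) = 7696/8425.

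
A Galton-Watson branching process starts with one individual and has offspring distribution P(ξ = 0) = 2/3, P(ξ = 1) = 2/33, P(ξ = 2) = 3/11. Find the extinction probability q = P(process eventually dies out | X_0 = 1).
q = 1

Mean offspring μ = 0·2/3 + 1·2/33 + 2·3/11 = 20/33 ≤ 1. For μ ≤ 1 with offspring not concentrated at 1, the Galton-Watson process goes extinct almost surely, so q = 1.
(Algebraic check: The pgf is f(s) = 2/3 + 2/33·s + 3/11·s². The extinction probability q is the smallest fixed point of f in [0, 1]. Setting s = f(s):
  3/11·s² + (2/33 − 1)·s + 2/3 = 0
  3/11·s² − (2/3 + 3/11)·s + 2/3 = 0
which factors as (s − 1)·(3/11·s − 2/3) = 0, giving roots s = 1 and s = (2/3)/(3/11) = 22/9. Since 22/9 ≥ 1, the smallest root in [0, 1] is s = 1.)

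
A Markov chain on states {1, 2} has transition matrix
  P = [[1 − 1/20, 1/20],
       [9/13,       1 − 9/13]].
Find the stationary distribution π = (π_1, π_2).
π_1 = 180/193, π_2 = 13/193

Solve πP = π with π_1 + π_2 = 1. From πP = π: π_1 · (1 − 1/20) + π_2 · 9/13 = π_1 ⇒ π_2 · 9/13 = π_1 · 1/20 ⇒ π_2/π_1 = (1/20)/(9/13) = 13/180. Together with π_1 + π_2 = 1:
  π_1 = (9/13)/(1/20 + 9/13) = (9/13)/(193/260) = 180/193,
  π_2 = (1/20)/(1/20 + 9/13) = (1/20)/(193/260) = 13/193.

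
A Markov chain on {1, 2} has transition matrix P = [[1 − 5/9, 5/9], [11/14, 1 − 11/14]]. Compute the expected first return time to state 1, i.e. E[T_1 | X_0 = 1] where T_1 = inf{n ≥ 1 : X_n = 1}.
E[T_1 | X_0 = 1] = 1/π_1 = 169/99

For an irreducible recurrent Markov chain with stationary distribution π, E[T_i | X_0 = i] = 1/π_i (Kac's formula). Here π_1 = (11/14)/(5/9 + 11/14) = (11/14)/(169/126) = 99/169, so E[T_1 | X_0 = 1] = 1/π_1 = (5/9 + 11/14)/(11/14) = (169/126)/(11/14) = 169/99.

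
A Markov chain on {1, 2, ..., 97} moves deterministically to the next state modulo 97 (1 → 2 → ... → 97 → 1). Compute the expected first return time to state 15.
E[T_15 | X_0 = 15] = 97

The chain cycles deterministically, so starting at state 15 it returns in exactly 97 steps. Equivalently, the stationary distribution is uniform π_j = 1/97 for every state j, so by Kac's formula E[T_15] = 1/π_15 = 97.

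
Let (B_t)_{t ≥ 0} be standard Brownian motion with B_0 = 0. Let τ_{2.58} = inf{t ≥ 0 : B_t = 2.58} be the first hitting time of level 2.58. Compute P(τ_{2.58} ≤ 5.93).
P(τ_{2.58} ≤ 5.93) = 2(1 − Φ(2.58/√5.93)) = 2(1 − Φ(1.0595)) ≈ 0.2894

By the reflection principle for standard BM, P(τ_b ≤ t) = 2 · P(B_t ≥ b). Since B_t ~ N(0, t), P(B_t ≥ 2.58) = 1 − Φ(2.58/√t) = 1 − Φ(2.58/√5.93) = 1 − Φ(1.0595) ≈ 0.14469. Doubling: P(τ_{2.58} ≤ 5.93) ≈ 2 · 0.14469 = 0.28938 ≈ 0.2894.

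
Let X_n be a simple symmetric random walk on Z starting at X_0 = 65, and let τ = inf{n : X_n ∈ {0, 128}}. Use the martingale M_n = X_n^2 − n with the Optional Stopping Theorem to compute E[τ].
E[τ] = 4095

M_n = X_n^2 − n is a martingale (since E[X_{n+1}^2 | F_n] = X_n^2 + 1). By OST (τ has finite mean in a bounded region), E[M_τ] = E[M_0] = X_0^2 − 0 = 65^2 = 4225. Also E[M_τ] = E[X_τ^2] − E[τ]. The walk exits at 0 or 128, with P(hit 128 first) = 65/128, so E[X_τ^2] = 128^2 · 65/128 + 0 = 8320. Thus E[τ] = E[X_τ^2] − E[M_τ] = 8320 − 4225 = 4095 = 65(128 − 65) = 4095.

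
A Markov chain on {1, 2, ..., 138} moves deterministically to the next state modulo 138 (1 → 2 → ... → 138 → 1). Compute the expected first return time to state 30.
E[T_30 | X_0 = 30] = 138

The chain cycles deterministically, so starting at state 30 it returns in exactly 138 steps. Equivalently, the stationary distribution is uniform π_j = 1/138 for every state j, so by Kac's formula E[T_30] = 1/π_30 = 138.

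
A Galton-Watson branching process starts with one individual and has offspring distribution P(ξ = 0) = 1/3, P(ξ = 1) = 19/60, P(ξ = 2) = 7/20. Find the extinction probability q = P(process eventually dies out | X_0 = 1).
q = 20/21

The pgf is f(s) = 1/3 + 19/60·s + 7/20·s². The extinction probability q is the smallest fixed point of f in [0, 1]. Setting s = f(s):
  7/20·s² + (19/60 − 1)·s + 1/3 = 0
  7/20·s² − (1/3 + 7/20)·s + 1/3 = 0
which factors as (s − 1)·(7/20·s − 1/3) = 0, giving roots s = 1 and s = (1/3)/(7/20) = 20/21.
Mean offspring μ = 19/60 + 2·7/20 = 61/60 > 1 (supercritical), so q < 1. The extinction probability is the smaller root: q = (1/3)/(7/20) = 20/21.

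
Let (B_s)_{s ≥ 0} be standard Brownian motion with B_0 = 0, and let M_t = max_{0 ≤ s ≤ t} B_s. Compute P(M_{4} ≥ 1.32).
P(M_{4} ≥ 1.32) = 2·P(B_{4} ≥ 1.32) = 2(1 − Φ(1.32/√4)) ≈ 0.5093

By the reflection principle for Brownian motion, P(M_t ≥ a) = 2 · P(B_t ≥ a) for a ≥ 0. Since B_t ~ N(0, t), P(B_t ≥ 1.32) = 1 − Φ(1.32/√t) = 1 − Φ(1.32/√4) = 1 − Φ(0.6600). So
  P(M_{4} ≥ 1.32) = 2(1 − Φ(0.6600)) ≈ 0.5093.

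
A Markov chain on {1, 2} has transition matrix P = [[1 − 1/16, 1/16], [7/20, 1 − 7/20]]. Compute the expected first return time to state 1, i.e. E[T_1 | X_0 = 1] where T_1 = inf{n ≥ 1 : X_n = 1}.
E[T_1 | X_0 = 1] = 1/π_1 = 33/28

For an irreducible recurrent Markov chain with stationary distribution π, E[T_i | X_0 = i] = 1/π_i (Kac's formula). Here π_1 = (7/20)/(1/16 + 7/20) = (7/20)/(33/80) = 28/33, so E[T_1 | X_0 = 1] = 1/π_1 = (1/16 + 7/20)/(7/20) = (33/80)/(7/20) = 33/28.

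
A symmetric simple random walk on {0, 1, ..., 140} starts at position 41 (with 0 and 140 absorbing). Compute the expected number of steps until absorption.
E[τ | X_0 = 41] = 4059

Let v_k = E[τ | X_0 = k]. Boundary: v_0 = v_140 = 0. Recurrence: v_k = 1 + (v_{k-1} + v_{k+1})/2 for 1 ≤ k ≤ 139. The particular solution to v_k − (v_{k-1} + v_{k+1})/2 = 1 is v_k = −k^2. Adding homogeneous solution A + B k and matching boundaries gives v_k = k (140 − k). Substituting k = 41: v_41 = 41 · 99 = 4059.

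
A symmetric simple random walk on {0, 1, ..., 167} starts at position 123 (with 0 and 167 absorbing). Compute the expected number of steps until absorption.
E[τ | X_0 = 123] = 5412

Let v_k = E[τ | X_0 = k]. Boundary: v_0 = v_167 = 0. Recurrence: v_k = 1 + (v_{k-1} + v_{k+1})/2 for 1 ≤ k ≤ 166. The particular solution to v_k − (v_{k-1} + v_{k+1})/2 = 1 is v_k = −k^2. Adding homogeneous solution A + B k and matching boundaries gives v_k = k (167 − k). Substituting k = 123: v_123 = 123 · 44 = 5412.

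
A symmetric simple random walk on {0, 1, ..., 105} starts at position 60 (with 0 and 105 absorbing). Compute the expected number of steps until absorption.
E[τ | X_0 = 60] = 2700

Let v_k = E[τ | X_0 = k]. Boundary: v_0 = v_105 = 0. Recurrence: v_k = 1 + (v_{k-1} + v_{k+1})/2 for 1 ≤ k ≤ 104. The particular solution to v_k − (v_{k-1} + v_{k+1})/2 = 1 is v_k = −k^2. Adding homogeneous solution A + B k and matching boundaries gives v_k = k (105 − k). Substituting k = 60: v_60 = 60 · 45 = 2700.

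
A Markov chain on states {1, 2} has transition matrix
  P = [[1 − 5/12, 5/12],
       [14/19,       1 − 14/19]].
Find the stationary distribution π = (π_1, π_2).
π_1 = 168/263, π_2 = 95/263

Solve πP = π with π_1 + π_2 = 1. From πP = π: π_1 · (1 − 5/12) + π_2 · 14/19 = π_1 ⇒ π_2 · 14/19 = π_1 · 5/12 ⇒ π_2/π_1 = (5/12)/(14/19) = 95/168. Together with π_1 + π_2 = 1:
  π_1 = (14/19)/(5/12 + 14/19) = (14/19)/(263/228) = 168/263,
  π_2 = (5/12)/(5/12 + 14/19) = (5/12)/(263/228) = 95/263.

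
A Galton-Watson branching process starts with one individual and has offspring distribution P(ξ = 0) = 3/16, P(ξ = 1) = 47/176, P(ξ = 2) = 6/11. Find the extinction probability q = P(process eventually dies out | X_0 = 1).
q = 11/32

The pgf is f(s) = 3/16 + 47/176·s + 6/11·s². The extinction probability q is the smallest fixed point of f in [0, 1]. Setting s = f(s):
  6/11·s² + (47/176 − 1)·s + 3/16 = 0
  6/11·s² − (3/16 + 6/11)·s + 3/16 = 0
which factors as (s − 1)·(6/11·s − 3/16) = 0, giving roots s = 1 and s = (3/16)/(6/11) = 11/32.
Mean offspring μ = 47/176 + 2·6/11 = 239/176 > 1 (supercritical), so q < 1. The extinction probability is the smaller root: q = (3/16)/(6/11) = 11/32.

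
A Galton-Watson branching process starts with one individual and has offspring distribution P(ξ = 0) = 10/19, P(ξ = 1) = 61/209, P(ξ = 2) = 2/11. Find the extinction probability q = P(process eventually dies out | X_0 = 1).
q = 1

Mean offspring μ = 0·10/19 + 1·61/209 + 2·2/11 = 137/209 ≤ 1. For μ ≤ 1 with offspring not concentrated at 1, the Galton-Watson process goes extinct almost surely, so q = 1.
(Algebraic check: The pgf is f(s) = 10/19 + 61/209·s + 2/11·s². The extinction probability q is the smallest fixed point of f in [0, 1]. Setting s = f(s):
  2/11·s² + (61/209 − 1)·s + 10/19 = 0
  2/11·s² − (10/19 + 2/11)·s + 10/19 = 0
which factors as (s − 1)·(2/11·s − 10/19) = 0, giving roots s = 1 and s = (10/19)/(2/11) = 55/19. Since 55/19 ≥ 1, the smallest root in [0, 1] is s = 1.)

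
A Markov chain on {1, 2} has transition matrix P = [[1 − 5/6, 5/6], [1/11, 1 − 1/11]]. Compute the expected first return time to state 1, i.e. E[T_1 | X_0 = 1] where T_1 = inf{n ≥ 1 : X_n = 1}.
E[T_1 | X_0 = 1] = 1/π_1 = 61/6

For an irreducible recurrent Markov chain with stationary distribution π, E[T_i | X_0 = i] = 1/π_i (Kac's formula). Here π_1 = (1/11)/(5/6 + 1/11) = (1/11)/(61/66) = 6/61, so E[T_1 | X_0 = 1] = 1/π_1 = (5/6 + 1/11)/(1/11) = (61/66)/(1/11) = 61/6.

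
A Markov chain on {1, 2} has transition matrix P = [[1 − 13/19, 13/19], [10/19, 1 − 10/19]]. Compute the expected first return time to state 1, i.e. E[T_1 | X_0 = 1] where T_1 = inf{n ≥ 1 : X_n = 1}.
E[T_1 | X_0 = 1] = 1/π_1 = 23/10

For an irreducible recurrent Markov chain with stationary distribution π, E[T_i | X_0 = i] = 1/π_i (Kac's formula). Here π_1 = (10/19)/(13/19 + 10/19) = (10/19)/(23/19) = 10/23, so E[T_1 | X_0 = 1] = 1/π_1 = (13/19 + 10/19)/(10/19) = (23/19)/(10/19) = 23/10.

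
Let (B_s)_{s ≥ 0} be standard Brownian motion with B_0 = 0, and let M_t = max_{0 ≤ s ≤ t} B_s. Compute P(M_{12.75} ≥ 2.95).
P(M_{12.75} ≥ 2.95) = 2·P(B_{12.75} ≥ 2.95) = 2(1 − Φ(2.95/√12.75)) ≈ 0.4087

By the reflection principle for Brownian motion, P(M_t ≥ a) = 2 · P(B_t ≥ a) for a ≥ 0. Since B_t ~ N(0, t), P(B_t ≥ 2.95) = 1 − Φ(2.95/√t) = 1 − Φ(2.95/√12.75) = 1 − Φ(0.8262). So
  P(M_{12.75} ≥ 2.95) = 2(1 − Φ(0.8262)) ≈ 0.4087.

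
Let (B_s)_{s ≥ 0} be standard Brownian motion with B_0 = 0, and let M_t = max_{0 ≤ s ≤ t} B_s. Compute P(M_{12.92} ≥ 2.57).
P(M_{12.92} ≥ 2.57) = 2·P(B_{12.92} ≥ 2.57) = 2(1 − Φ(2.57/√12.92)) ≈ 0.4746

By the reflection principle for Brownian motion, P(M_t ≥ a) = 2 · P(B_t ≥ a) for a ≥ 0. Since B_t ~ N(0, t), P(B_t ≥ 2.57) = 1 − Φ(2.57/√t) = 1 − Φ(2.57/√12.92) = 1 − Φ(0.7150). So
  P(M_{12.92} ≥ 2.57) = 2(1 − Φ(0.7150)) ≈ 0.4746.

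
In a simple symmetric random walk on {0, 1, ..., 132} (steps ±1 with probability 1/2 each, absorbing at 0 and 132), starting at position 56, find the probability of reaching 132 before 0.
P(hit 132 before 0) = 56/132 = 14/33

Let u_k = P(hit 132 before 0 | start at k). Then u_0 = 0, u_132 = 1, and u_k = u_{k-1}/2 + u_{k+1}/2 for 1 ≤ k ≤ 131. This harmonic recurrence is solved by u_k = k/132, giving u_56 = 56/132 = 14/33.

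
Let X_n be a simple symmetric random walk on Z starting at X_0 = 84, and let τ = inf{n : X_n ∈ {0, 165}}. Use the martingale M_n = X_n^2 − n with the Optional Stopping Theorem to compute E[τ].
E[τ] = 6804

M_n = X_n^2 − n is a martingale (since E[X_{n+1}^2 | F_n] = X_n^2 + 1). By OST (τ has finite mean in a bounded region), E[M_τ] = E[M_0] = X_0^2 − 0 = 84^2 = 7056. Also E[M_τ] = E[X_τ^2] − E[τ]. The walk exits at 0 or 165, with P(hit 165 first) = 84/165, so E[X_τ^2] = 165^2 · 84/165 + 0 = 13860. Thus E[τ] = E[X_τ^2] − E[M_τ] = 13860 − 7056 = 6804 = 84(165 − 84) = 6804.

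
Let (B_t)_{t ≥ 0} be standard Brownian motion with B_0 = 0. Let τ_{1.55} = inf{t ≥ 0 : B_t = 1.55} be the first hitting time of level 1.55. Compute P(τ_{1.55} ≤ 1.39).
P(τ_{1.55} ≤ 1.39) = 2(1 − Φ(1.55/√1.39)) = 2(1 − Φ(1.3147)) ≈ 0.1886

By the reflection principle for standard BM, P(τ_b ≤ t) = 2 · P(B_t ≥ b). Since B_t ~ N(0, t), P(B_t ≥ 1.55) = 1 − Φ(1.55/√t) = 1 − Φ(1.55/√1.39) = 1 − Φ(1.3147) ≈ 0.09431. Doubling: P(τ_{1.55} ≤ 1.39) ≈ 2 · 0.09431 = 0.18862 ≈ 0.1886.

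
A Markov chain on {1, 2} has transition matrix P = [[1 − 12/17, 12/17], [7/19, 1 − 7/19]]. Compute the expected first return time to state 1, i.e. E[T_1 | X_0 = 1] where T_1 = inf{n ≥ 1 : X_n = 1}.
E[T_1 | X_0 = 1] = 1/π_1 = 347/119

For an irreducible recurrent Markov chain with stationary distribution π, E[T_i | X_0 = i] = 1/π_i (Kac's formula). Here π_1 = (7/19)/(12/17 + 7/19) = (7/19)/(347/323) = 119/347, so E[T_1 | X_0 = 1] = 1/π_1 = (12/17 + 7/19)/(7/19) = (347/323)/(7/19) = 347/119.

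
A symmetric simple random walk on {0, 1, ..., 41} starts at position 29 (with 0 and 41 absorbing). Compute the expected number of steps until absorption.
E[τ | X_0 = 29] = 348

Let v_k = E[τ | X_0 = k]. Boundary: v_0 = v_41 = 0. Recurrence: v_k = 1 + (v_{k-1} + v_{k+1})/2 for 1 ≤ k ≤ 40. The particular solution to v_k − (v_{k-1} + v_{k+1})/2 = 1 is v_k = −k^2. Adding homogeneous solution A + B k and matching boundaries gives v_k = k (41 − k). Substituting k = 29: v_29 = 29 · 12 = 348.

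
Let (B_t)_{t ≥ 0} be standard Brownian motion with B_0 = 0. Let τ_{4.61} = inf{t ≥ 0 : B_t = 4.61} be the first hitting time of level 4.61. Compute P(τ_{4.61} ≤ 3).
P(τ_{4.61} ≤ 3) = 2(1 − Φ(4.61/√3)) = 2(1 − Φ(2.6616)) ≈ 0.0078

By the reflection principle for standard BM, P(τ_b ≤ t) = 2 · P(B_t ≥ b). Since B_t ~ N(0, t), P(B_t ≥ 4.61) = 1 − Φ(4.61/√t) = 1 − Φ(4.61/√3) = 1 − Φ(2.6616) ≈ 0.00389. Doubling: P(τ_{4.61} ≤ 3) ≈ 2 · 0.00389 = 0.00778 ≈ 0.0078.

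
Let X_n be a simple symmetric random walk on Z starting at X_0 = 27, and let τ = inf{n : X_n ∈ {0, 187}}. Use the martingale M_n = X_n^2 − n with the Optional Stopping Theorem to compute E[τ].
E[τ] = 4320

M_n = X_n^2 − n is a martingale (since E[X_{n+1}^2 | F_n] = X_n^2 + 1). By OST (τ has finite mean in a bounded region), E[M_τ] = E[M_0] = X_0^2 − 0 = 27^2 = 729. Also E[M_τ] = E[X_τ^2] − E[τ]. The walk exits at 0 or 187, with P(hit 187 first) = 27/187, so E[X_τ^2] = 187^2 · 27/187 + 0 = 5049. Thus E[τ] = E[X_τ^2] − E[M_τ] = 5049 − 729 = 4320 = 27(187 − 27) = 4320.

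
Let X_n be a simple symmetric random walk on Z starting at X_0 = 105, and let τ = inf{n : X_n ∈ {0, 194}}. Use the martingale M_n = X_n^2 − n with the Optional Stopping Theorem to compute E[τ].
E[τ] = 9345

M_n = X_n^2 − n is a martingale (since E[X_{n+1}^2 | F_n] = X_n^2 + 1). By OST (τ has finite mean in a bounded region), E[M_τ] = E[M_0] = X_0^2 − 0 = 105^2 = 11025. Also E[M_τ] = E[X_τ^2] − E[τ]. The walk exits at 0 or 194, with P(hit 194 first) = 105/194, so E[X_τ^2] = 194^2 · 105/194 + 0 = 20370. Thus E[τ] = E[X_τ^2] − E[M_τ] = 20370 − 11025 = 9345 = 105(194 − 105) = 9345.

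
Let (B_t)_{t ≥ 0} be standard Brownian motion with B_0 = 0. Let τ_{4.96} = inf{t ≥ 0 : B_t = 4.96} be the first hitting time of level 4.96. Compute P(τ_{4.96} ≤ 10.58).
P(τ_{4.96} ≤ 10.58) = 2(1 − Φ(4.96/√10.58)) = 2(1 − Φ(1.5249)) ≈ 0.1273

By the reflection principle for standard BM, P(τ_b ≤ t) = 2 · P(B_t ≥ b). Since B_t ~ N(0, t), P(B_t ≥ 4.96) = 1 − Φ(4.96/√t) = 1 − Φ(4.96/√10.58) = 1 − Φ(1.5249) ≈ 0.06364. Doubling: P(τ_{4.96} ≤ 10.58) ≈ 2 · 0.06364 = 0.12728 ≈ 0.1273.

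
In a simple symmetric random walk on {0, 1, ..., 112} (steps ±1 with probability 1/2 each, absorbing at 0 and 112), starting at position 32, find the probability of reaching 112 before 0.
P(hit 112 before 0) = 32/112 = 2/7

Let u_k = P(hit 112 before 0 | start at k). Then u_0 = 0, u_112 = 1, and u_k = u_{k-1}/2 + u_{k+1}/2 for 1 ≤ k ≤ 111. This harmonic recurrence is solved by u_k = k/112, giving u_32 = 32/112 = 2/7.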